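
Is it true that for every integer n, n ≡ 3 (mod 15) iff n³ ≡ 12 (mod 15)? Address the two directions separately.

Equivalent; both directions hold.

(⟹) Suppose n ≡ 3 (mod 15). Write n = 15j + 3. Then (15j + 3)³ = 3375j³ + 2025j² + 405j + 27 = 15(225j³ + 135j² + 27j + 1) + 12, so n³ ≡ 12 (mod 15).

(⟸) Conversely, suppose n³ ≡ 12 (mod 15). The only residue r in {0, …, 14} with r³ ≡ 12 (mod 15) is r = 3, so n ≡ 3 (mod 15).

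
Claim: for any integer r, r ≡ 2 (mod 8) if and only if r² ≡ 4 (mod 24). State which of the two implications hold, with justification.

Neither direction holds.

(→) This fails: take r = 18. Then 18 ≡ 2 (mod 8), but 18² = 324 ≡ 12 (mod 24), not 4.

(←) This fails: take r = 14. Then 14² = 196 ≡ 4 (mod 24), yet 14 ≡ 6 (mod 8), not 2.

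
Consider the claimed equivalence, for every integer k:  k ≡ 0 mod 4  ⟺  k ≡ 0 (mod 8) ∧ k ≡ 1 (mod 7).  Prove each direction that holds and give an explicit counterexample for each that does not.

Only the reverse direction holds.

(⇒) This fails: k = 0 gives 0 ≡ 0 (mod 4) but 0 ≡ 0 (mod 7), so the conjunction on the right does not hold.

(⇐) Conversely, if k ≡ 0 (mod 8) and k ≡ 1 (mod 7), then by the Chinese remainder theorem k ≡ 8 (mod 56). Since 8 ≡ 0 (mod 4) and 4 ∣ 56, we get k ≡ 0 (mod 4).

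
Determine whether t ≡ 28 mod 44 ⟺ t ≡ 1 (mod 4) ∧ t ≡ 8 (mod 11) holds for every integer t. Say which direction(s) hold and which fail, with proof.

(⇒) fails and (⇐) fails.

[⇒] This fails: t = 28 gives 28 ≡ 28 (mod 44) but 28 ≡ 0 (mod 4), so the conjunction on the right does not hold.

[⇐] This fails: t = 41 satisfies both congruences on the right (41 ≡ 1 mod 4 and 41 ≡ 8 mod 11) yet 41 ≡ 41 (mod 44), not 28.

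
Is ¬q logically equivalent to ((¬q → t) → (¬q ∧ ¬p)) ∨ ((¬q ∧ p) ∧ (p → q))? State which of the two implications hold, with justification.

[⇒] This fails. Under p = T, t = T, q = F, the left side is true but the right side is false.

[⇐] Assume the antecedent. If p is true, the antecedent forces (p = T, t = F, q = F), and ¬q holds there. If p is false, the antecedent forces (p = F, t = F, q = F) or (p = F, t = T, q = F), and ¬q holds there. Either way ¬q holds.

The forward direction fails; the converse holds.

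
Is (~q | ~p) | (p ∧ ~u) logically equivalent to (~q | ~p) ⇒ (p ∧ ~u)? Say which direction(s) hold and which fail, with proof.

Forward direction. This fails. Under p = F, q = F, u = F, the left side is true but the right side is false.

Converse. This fails. Under p = T, q = T, u = T, the left side is false but the right side is true.

Both directions fail.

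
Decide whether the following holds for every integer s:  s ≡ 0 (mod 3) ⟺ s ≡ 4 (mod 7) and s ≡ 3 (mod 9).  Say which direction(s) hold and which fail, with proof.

Forward direction. This fails: s = 0 gives 0 ≡ 0 (mod 3) but 0 ≡ 0 (mod 7), so the conjunction on the right does not hold.

Converse. If s ≡ 4 (mod 7) and s ≡ 3 (mod 9), then by the Chinese remainder theorem s ≡ 39 (mod 63). Since 39 ≡ 0 (mod 3) and 3 ∣ 63, we get s ≡ 0 (mod 3).

Only the converse holds.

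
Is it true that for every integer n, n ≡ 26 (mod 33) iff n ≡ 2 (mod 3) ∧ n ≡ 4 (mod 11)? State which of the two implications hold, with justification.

Both implications hold.

Forward direction. Suppose n ≡ 26 (mod 33); write n = 33j + 26. Since 3 ∣ 33, reducing mod 3 gives n ≡ 26 ≡ 2 (mod 3); since 11 ∣ 33, reducing mod 11 gives n ≡ 26 ≡ 4 (mod 11).

Converse. If n ≡ 2 (mod 3) and n ≡ 4 (mod 11), then by the Chinese remainder theorem n ≡ 26 (mod 33). This is exactly n ≡ 26 (mod 33).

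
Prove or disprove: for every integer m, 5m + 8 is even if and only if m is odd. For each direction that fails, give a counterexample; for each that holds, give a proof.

Both directions fail.

(⇒) This fails: m = 4 gives 5m + 8 = 28, which is even, but 4 is even, not odd.

(⇐) This also fails: m = 1 is odd, but 5m + 8 = 13 is odd, not even.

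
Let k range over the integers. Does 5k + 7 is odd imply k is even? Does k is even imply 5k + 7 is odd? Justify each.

(←) Suppose k is even; write k = 2j. Then 5k + 7 = 5·(2j) + 7 = 2·5j + 7, which is odd.

(→) Suppose 5k + 7 is odd. Since 5 is odd, 5k and k have the same parity, so 5k + 7 ≡ k + 7 (mod 2). As 7 is odd, 5k + 7 is odd exactly when k is even. Thus k is even.

Both implications hold.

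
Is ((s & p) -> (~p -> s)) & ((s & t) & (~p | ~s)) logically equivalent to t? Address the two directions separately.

(⇒) Assume the antecedent. If s is true, the antecedent forces (s = T, p = F, t = T), and t holds there. If s is false, the antecedent cannot hold. Either way t holds.

(⇐) This fails. Under s = F, p = F, t = T, the left side is false but the right side is true.

Not equivalent: only (⇒) holds.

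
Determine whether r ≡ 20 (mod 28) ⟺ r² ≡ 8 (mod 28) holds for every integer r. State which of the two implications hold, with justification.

(→) Suppose r ≡ 20 (mod 28). Write r = 28j + 20. Then (28j + 20)² = 784j² + 1120j + 400 = 28(28j² + 40j + 14) + 8, so r² ≡ 8 (mod 28).

(←) This fails: take r = 6. Then 6² = 36 ≡ 8 (mod 28), yet 6 ≡ 6 (mod 28), not 20.

Only the forward implication holds.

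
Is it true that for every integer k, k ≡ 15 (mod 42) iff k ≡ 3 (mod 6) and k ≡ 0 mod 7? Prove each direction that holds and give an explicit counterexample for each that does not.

Neither direction holds.

Forward direction. This fails: k = 15 gives 15 ≡ 15 (mod 42) but 15 ≡ 1 (mod 7), so the conjunction on the right does not hold.

Converse. This fails: k = 21 satisfies both congruences on the right (21 ≡ 3 mod 6 and 21 ≡ 0 mod 7) yet 21 ≡ 21 (mod 42), not 15.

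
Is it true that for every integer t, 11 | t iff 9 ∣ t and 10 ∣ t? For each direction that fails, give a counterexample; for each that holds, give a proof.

[⇒] This fails: take t = 11. Certainly 11 ∣ 11, but 9 ∤ 11.

[⇐] This fails: take t = 90. Both 9 ∣ 90 and 10 ∣ 90, yet 90 is not a multiple of 11 (since 90 = 8·11 + 2), so 11 ∤ 90.

Neither implication holds.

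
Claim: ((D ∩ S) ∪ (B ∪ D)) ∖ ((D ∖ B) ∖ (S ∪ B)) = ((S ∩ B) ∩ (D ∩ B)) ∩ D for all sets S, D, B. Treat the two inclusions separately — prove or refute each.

The sets are not equal: only the reverse inclusion holds.

(⊇) Let x ∈ ((S ∩ B) ∩ (D ∩ B)) ∩ D. Then x ∈ S ∩ D ∩ B, from which x ∈ ((D ∩ S) ∪ (B ∪ D)) ∖ ((D ∖ B) ∖ (S ∪ B)).

(⊆) This inclusion fails. Take S = {1}, D = {1}, B = ∅; then 1 ∈ ((D ∩ S) ∪ (B ∪ D)) ∖ ((D ∖ B) ∖ (S ∪ B)) but 1 ∉ ((S ∩ B) ∩ (D ∩ B)) ∩ D.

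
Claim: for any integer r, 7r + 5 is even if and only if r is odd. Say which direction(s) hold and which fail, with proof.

(→) Suppose 7r + 5 is even. Since 7 is odd, 7r and r have the same parity, so 7r + 5 ≡ r + 5 (mod 2). As 5 is odd, 7r + 5 is even exactly when r is odd. Thus r is odd.

(←) Conversely, suppose r is odd; write r = 2j + 1. Then 7r + 5 = 7·(2j + 1) + 5 = 2·7j + 12, which is even.

Both directions hold.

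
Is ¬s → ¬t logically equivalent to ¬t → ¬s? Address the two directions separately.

(→) This fails. Under t = F, s = T, the left side is true but the right side is false.

(←) This fails. Under t = T, s = F, the left side is false but the right side is true.

Neither implication holds.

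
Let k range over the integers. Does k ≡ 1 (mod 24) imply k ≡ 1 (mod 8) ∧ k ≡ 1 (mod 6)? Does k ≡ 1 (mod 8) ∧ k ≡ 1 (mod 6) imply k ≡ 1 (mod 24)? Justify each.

The biconditional holds.

[⇒] Suppose k ≡ 1 (mod 24); write k = 24j + 1. Since 8 ∣ 24, reducing mod 8 gives k ≡ 1 (mod 8); since 6 ∣ 24, reducing mod 6 gives k ≡ 1 (mod 6).

[⇐] Conversely, if k ≡ 1 (mod 8) and k ≡ 1 (mod 6), then by the Chinese remainder theorem k ≡ 1 (mod 24). This is exactly k ≡ 1 (mod 24).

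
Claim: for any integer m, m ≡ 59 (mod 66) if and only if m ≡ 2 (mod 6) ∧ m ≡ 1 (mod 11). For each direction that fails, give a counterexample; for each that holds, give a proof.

(→) This fails: m = 59 gives 59 ≡ 59 (mod 66) but 59 ≡ 5 (mod 6), so the conjunction on the right does not hold.

(←) This fails: m = 56 satisfies both congruences on the right (56 ≡ 2 mod 6 and 56 ≡ 1 mod 11) yet 56 ≡ 56 (mod 66), not 59.

Neither implication holds.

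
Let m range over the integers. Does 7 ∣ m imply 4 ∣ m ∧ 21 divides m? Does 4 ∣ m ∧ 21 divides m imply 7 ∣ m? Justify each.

[⇒] This fails: take m = 7. Certainly 7 ∣ 7, but 4 ∤ 7.

[⇐] Suppose 4 ∣ m and 21 ∣ m. Any common multiple of 4 and 21 is a multiple of their lcm; here gcd(4, 21) = 1, so lcm(4, 21) = 4·21 = 84, so 84 ∣ m. Since 7 ∣ 84, it follows that 7 ∣ m.

Not equivalent: only (⇐) holds.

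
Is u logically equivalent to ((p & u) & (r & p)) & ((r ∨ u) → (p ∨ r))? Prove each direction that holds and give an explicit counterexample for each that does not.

The forward direction fails; the converse holds.

(⇒) This fails. Under p = F, r = F, u = T, the left side is true but the right side is false.

(⇐) Assume the antecedent. If p is true, the antecedent forces (p = T, r = T, u = T), and u holds there. If p is false, the antecedent cannot hold. Either way u holds.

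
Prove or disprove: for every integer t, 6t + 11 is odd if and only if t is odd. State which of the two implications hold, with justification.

Only the converse holds.

[⇒] This fails: take t = 6. Then 6t + 11 = 47, which is odd, yet t = 6 is even, not odd.

[⇐] Suppose t is odd. Since 6 is even, 6t is even for every t, so 6t + 11 has the same parity as 11, which is odd. Hence 6t + 11 is odd.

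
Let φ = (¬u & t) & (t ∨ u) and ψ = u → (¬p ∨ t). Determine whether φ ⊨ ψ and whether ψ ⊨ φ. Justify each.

(⇒) holds; (⇐) fails.

(⇐) This fails. Under p = F, u = F, t = F, the left side is false but the right side is true.

(⇒) Assume the antecedent. If p is true, the antecedent forces (p = T, u = F, t = T), and u → (¬p ∨ t) holds there. If p is false, u → (¬p ∨ t) reduces to true regardless of the other variables. Either way u → (¬p ∨ t) holds.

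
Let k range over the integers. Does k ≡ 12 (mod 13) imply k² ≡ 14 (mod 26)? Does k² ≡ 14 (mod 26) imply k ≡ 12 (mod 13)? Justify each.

Neither direction holds.

Forward direction. This fails: take k = 25. Then 25 ≡ 12 (mod 13), but 25² = 625 ≡ 1 (mod 26), not 14.

Converse. This fails: take k = 14. Then 14² = 196 ≡ 14 (mod 26), yet 14 ≡ 1 (mod 13), not 12.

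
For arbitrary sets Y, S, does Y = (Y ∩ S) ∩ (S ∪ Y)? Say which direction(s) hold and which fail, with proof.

Reverse inclusion. Let x ∈ (Y ∩ S) ∩ (S ∪ Y). Then x ∈ Y ∩ S, from which x ∈ Y.

Forward inclusion. This inclusion fails. Take Y = {1}, S = ∅; then 1 ∈ Y but 1 ∉ (Y ∩ S) ∩ (S ∪ Y).

(⊆) fails; (⊇) holds.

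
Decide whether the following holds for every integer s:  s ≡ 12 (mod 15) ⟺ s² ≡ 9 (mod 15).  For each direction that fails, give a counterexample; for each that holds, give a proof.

(⟹) Suppose s ≡ 12 (mod 15). Write s = 15j + 12. Then (15j + 12)² = 225j² + 360j + 144 = 15(15j² + 24j + 9) + 9, so s² ≡ 9 (mod 15).

(⟸) This fails: take s = 3. Then 3² = 9 ≡ 9 (mod 15), yet 3 ≡ 3 (mod 15), not 12.

Only the forward implication holds.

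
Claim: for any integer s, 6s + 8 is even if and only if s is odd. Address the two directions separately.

Not equivalent: only (⇐) holds.

(⇐) Suppose s is odd. Since 6 is even, 6s is even for every s, so 6s + 8 has the same parity as 8, which is even. Hence 6s + 8 is even.

(⇒) This fails: take s = 2. Then 6s + 8 = 20, which is even, yet s = 2 is even, not odd.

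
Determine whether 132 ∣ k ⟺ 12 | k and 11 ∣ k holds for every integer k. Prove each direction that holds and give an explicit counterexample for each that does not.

[⇒] If 132 ∣ k, write k = 132q. Since 132 = 11·12, k = 12·(11q), so 12 ∣ k; and since 132 = 12·11, k = 11·(12q), so 11 ∣ k.

[⇐] Suppose 12 ∣ k and 11 ∣ k. Any common multiple of 12 and 11 is a multiple of their lcm; here gcd(12, 11) = 1, so lcm(12, 11) = 12·11 = 132, so 132 ∣ k.

Equivalent; both directions hold.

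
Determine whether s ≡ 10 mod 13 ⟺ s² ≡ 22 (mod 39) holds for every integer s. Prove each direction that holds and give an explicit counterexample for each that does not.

(⇒) fails and (⇐) fails.

Forward direction. This fails: take s = 36. Then 36 ≡ 10 (mod 13), but 36² = 1296 ≡ 9 (mod 39), not 22.

Converse. This fails: take s = 16. Then 16² = 256 ≡ 22 (mod 39), yet 16 ≡ 3 (mod 13), not 10.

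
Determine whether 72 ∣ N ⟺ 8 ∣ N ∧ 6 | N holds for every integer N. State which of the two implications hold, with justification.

Not equivalent: only (⇒) holds.

Forward direction. If 72 ∣ N, write N = 72q. Since 72 = 9·8, N = 8·(9q), so 8 ∣ N; and since 72 = 12·6, N = 6·(12q), so 6 ∣ N.

Converse. This fails: take N = 24. Both 8 ∣ 24 and 6 ∣ 24, yet 24 is not a multiple of 72 (since 24 = 0·72 + 24), so 72 ∤ 24.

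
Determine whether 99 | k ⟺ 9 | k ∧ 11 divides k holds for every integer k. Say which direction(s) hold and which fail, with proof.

(→) If 99 ∣ k, write k = 99q. Since 99 = 11·9, k = 9·(11q), so 9 ∣ k; and since 99 = 9·11, k = 11·(9q), so 11 ∣ k.

(←) Suppose 9 ∣ k and 11 ∣ k. Any common multiple of 9 and 11 is a multiple of their lcm; here gcd(9, 11) = 1, so lcm(9, 11) = 9·11 = 99, so 99 ∣ k.

Both directions hold; the statement is true.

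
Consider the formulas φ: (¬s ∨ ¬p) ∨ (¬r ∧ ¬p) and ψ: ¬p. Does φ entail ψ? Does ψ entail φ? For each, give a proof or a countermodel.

(⇒) This fails. Under s = F, p = T, r = F, the left side is true but the right side is false.

(⇐) Assume the antecedent. If s is true, the antecedent forces (s = T, p = F, r = F) or (s = T, p = F, r = T), and (¬s ∨ ¬p) ∨ (¬r ∧ ¬p) holds there. If s is false, (¬s ∨ ¬p) ∨ (¬r ∧ ¬p) reduces to true regardless of the other variables. Either way (¬s ∨ ¬p) ∨ (¬r ∧ ¬p) holds.

Not equivalent: only (⇐) holds.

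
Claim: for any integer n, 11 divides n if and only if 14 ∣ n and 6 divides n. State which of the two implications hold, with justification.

Neither implication holds.

[⇒] This fails: take n = 11. Certainly 11 ∣ 11, but 14 ∤ 11.

[⇐] This fails: take n = 42. Both 14 ∣ 42 and 6 ∣ 42, yet 42 is not a multiple of 11 (since 42 = 3·11 + 9), so 11 ∤ 42.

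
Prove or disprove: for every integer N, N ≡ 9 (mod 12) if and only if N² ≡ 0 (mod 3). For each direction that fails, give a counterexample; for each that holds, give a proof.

(→) Suppose N ≡ 9 (mod 12). Then N² ≡ 9² = 81 (mod 12), and since 3 ∣ 12, also N² ≡ 0 (mod 3).

(←) This fails: take N = 0. Then 0² = 0 ≡ 0 (mod 3), yet 0 ≡ 0 (mod 12), not 9.

Not equivalent: only (⇒) holds.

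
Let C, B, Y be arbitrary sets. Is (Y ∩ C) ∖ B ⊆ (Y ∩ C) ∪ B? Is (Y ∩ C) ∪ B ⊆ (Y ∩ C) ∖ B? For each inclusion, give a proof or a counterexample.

Forward inclusion. Let x ∈ (Y ∩ C) ∖ B. Then x ∈ C ∩ Y and x ∉ B, from which x ∈ (Y ∩ C) ∪ B.

Reverse inclusion. This inclusion fails. Take C = ∅, B = {1}, Y = ∅; then 1 ∈ (Y ∩ C) ∪ B but 1 ∉ (Y ∩ C) ∖ B.

(⊆) holds; (⊇) fails.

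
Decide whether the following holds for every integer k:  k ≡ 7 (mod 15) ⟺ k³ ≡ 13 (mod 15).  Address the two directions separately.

(⟸) Suppose k³ ≡ 13 (mod 15). The only residue r in {0, …, 14} with r³ ≡ 13 (mod 15) is r = 7, so k ≡ 7 (mod 15).

(⟹) Suppose k ≡ 7 (mod 15). Write k = 15j + 7. Then (15j + 7)³ = 3375j³ + 4725j² + 2205j + 343 = 15(225j³ + 315j² + 147j + 22) + 13, so k³ ≡ 13 (mod 15).

Both directions hold; the statement is true.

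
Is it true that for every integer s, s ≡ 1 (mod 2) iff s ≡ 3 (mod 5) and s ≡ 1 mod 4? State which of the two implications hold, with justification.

[⇒] This fails: s = 1 gives 1 ≡ 1 (mod 2) but 1 ≡ 1 (mod 5), so the conjunction on the right does not hold.

[⇐] Conversely, if s ≡ 3 (mod 5) and s ≡ 1 (mod 4), then by the Chinese remainder theorem s ≡ 13 (mod 20). Since 13 ≡ 1 (mod 2) and 2 ∣ 20, we get s ≡ 1 (mod 2).

Not equivalent: only (⇐) holds.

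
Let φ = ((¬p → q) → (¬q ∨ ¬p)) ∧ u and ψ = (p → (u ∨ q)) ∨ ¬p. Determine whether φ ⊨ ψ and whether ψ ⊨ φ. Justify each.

(⇒) holds; (⇐) fails.

(⇒) Assume the antecedent. If q is true, (p → (u ∨ q)) ∨ ¬p reduces to true regardless of the other variables. If q is false, the antecedent forces (q = F, p = F, u = T) or (q = F, p = T, u = T), and (p → (u ∨ q)) ∨ ¬p holds there. Either way (p → (u ∨ q)) ∨ ¬p holds.

(⇐) This fails. Under q = F, p = F, u = F, the left side is false but the right side is true.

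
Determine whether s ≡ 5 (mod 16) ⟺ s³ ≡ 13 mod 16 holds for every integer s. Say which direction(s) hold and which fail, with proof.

Converse. Suppose s³ ≡ 13 (mod 16). The only residue r in {0, …, 15} with r³ ≡ 13 (mod 16) is r = 5, so s ≡ 5 (mod 16).

Forward direction. Suppose s ≡ 5 (mod 16). Write s = 16j + 5. Then (16j + 5)³ = 4096j³ + 3840j² + 1200j + 125 = 16(256j³ + 240j² + 75j + 7) + 13, so s³ ≡ 13 (mod 16).

Equivalent; both directions hold.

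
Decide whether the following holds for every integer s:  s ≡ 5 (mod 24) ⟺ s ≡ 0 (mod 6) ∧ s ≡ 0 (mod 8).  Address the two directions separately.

Neither implication holds.

(⇒) This fails: s = 5 gives 5 ≡ 5 (mod 24) but 5 ≡ 5 (mod 6), so the conjunction on the right does not hold.

(⇐) This fails: s = 0 satisfies both congruences on the right (0 ≡ 0 mod 6 and 0 ≡ 0 mod 8) yet 0 ≡ 0 (mod 24), not 5.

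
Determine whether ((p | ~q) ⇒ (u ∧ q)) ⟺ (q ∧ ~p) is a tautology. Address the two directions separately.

Not equivalent: only (⇐) holds.

(⇒) This fails. Under q = T, u = T, p = T, the left side is true but the right side is false.

(⇐) Assume the antecedent. If q is true, the antecedent forces (q = T, u = F, p = F) or (q = T, u = T, p = F), and (p | ~q) ⇒ (u ∧ q) holds there. If q is false, the antecedent cannot hold. Either way (p | ~q) ⇒ (u ∧ q) holds.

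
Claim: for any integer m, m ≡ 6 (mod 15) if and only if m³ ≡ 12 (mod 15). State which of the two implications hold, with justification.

(→) This fails: take m = 6. Then 6 ≡ 6 (mod 15), but 6³ = 216 ≡ 6 (mod 15), not 12.

(←) This fails: take m = 3. Then 3³ = 27 ≡ 12 (mod 15), yet 3 ≡ 3 (mod 15), not 6.

Neither implication holds.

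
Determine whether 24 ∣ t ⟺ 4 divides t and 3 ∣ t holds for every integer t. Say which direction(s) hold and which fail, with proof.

The forward direction holds; the converse fails.

[⇒] If 24 ∣ t, write t = 24q. Since 24 = 6·4, t = 4·(6q), so 4 ∣ t; and since 24 = 8·3, t = 3·(8q), so 3 ∣ t.

[⇐] This fails: take t = 12. Both 4 ∣ 12 and 3 ∣ 12, yet 12 is not a multiple of 24 (since 12 = 0·24 + 12), so 24 ∤ 12.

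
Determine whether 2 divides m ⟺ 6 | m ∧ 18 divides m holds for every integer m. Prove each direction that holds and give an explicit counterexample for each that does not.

The forward direction fails; the converse holds.

(→) This fails: take m = 2. Certainly 2 ∣ 2, but 6 ∤ 2.

(←) Suppose 6 ∣ m and 18 ∣ m. Any common multiple of 6 and 18 is a multiple of their lcm; here lcm(6, 18) = 6·18/gcd(6, 18) = 108/6 = 18, so 18 ∣ m. Since 2 ∣ 18, it follows that 2 ∣ m.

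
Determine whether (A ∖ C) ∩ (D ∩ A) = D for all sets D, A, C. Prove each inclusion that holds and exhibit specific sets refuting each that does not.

(⊆) holds; (⊇) fails.

(⟹) Let x ∈ (A ∖ C) ∩ (D ∩ A). Then x ∈ D ∩ A and x ∉ C, from which x ∈ D.

(⟸) This inclusion fails. Take D = {1}, A = ∅, C = ∅; then 1 ∈ D but 1 ∉ (A ∖ C) ∩ (D ∩ A).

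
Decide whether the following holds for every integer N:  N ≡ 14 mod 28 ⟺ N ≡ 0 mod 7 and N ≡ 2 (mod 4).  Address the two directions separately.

Both directions hold; the statement is true.

[⇒] Suppose N ≡ 14 (mod 28); write N = 28j + 14. Since 7 ∣ 28, reducing mod 7 gives N ≡ 14 ≡ 0 (mod 7); since 4 ∣ 28, reducing mod 4 gives N ≡ 14 ≡ 2 (mod 4).

[⇐] Conversely, if N ≡ 0 (mod 7) and N ≡ 2 (mod 4), then by the Chinese remainder theorem N ≡ 14 (mod 28). This is exactly N ≡ 14 (mod 28).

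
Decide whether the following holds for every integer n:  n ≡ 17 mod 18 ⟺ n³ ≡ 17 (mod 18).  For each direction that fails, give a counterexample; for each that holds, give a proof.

(⟸) This fails: take n = 5. Then 5³ = 125 ≡ 17 (mod 18), yet 5 ≡ 5 (mod 18), not 17.

(⟹) Suppose n ≡ 17 mod 18. Write n = 18j + 17. Then (18j + 17)³ = 5832j³ + 16524j² + 15606j + 4913 = 18(324j³ + 918j² + 867j + 272) + 17, so n³ ≡ 17 (mod 18).

(⇒) holds; (⇐) fails.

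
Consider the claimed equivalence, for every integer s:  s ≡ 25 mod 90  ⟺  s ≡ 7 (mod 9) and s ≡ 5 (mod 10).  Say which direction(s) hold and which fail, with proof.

(⟹) Suppose s ≡ 25 (mod 90); write s = 90j + 25. Since 9 ∣ 90, reducing mod 9 gives s ≡ 25 ≡ 7 (mod 9); since 10 ∣ 90, reducing mod 10 gives s ≡ 25 ≡ 5 (mod 10).

(⟸) Conversely, if s ≡ 7 (mod 9) and s ≡ 5 (mod 10), then by the Chinese remainder theorem s ≡ 25 (mod 90). This is exactly s ≡ 25 (mod 90).

Equivalent; both directions hold.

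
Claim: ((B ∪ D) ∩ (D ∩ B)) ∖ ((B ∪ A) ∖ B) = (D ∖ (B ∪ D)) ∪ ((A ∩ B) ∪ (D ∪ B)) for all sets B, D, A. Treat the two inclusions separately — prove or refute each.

The sets are not equal: only the forward inclusion holds.

(⟸) This inclusion fails. Take B = {1}, D = ∅, A = ∅; then 1 ∈ (D ∖ (B ∪ D)) ∪ ((A ∩ B) ∪ (D ∪ B)) but 1 ∉ ((B ∪ D) ∩ (D ∩ B)) ∖ ((B ∪ A) ∖ B).

(⟹) Let x ∈ ((B ∪ D) ∩ (D ∩ B)) ∖ ((B ∪ A) ∖ B). Then either x ∈ B ∩ D and x ∉ A; or x ∈ B ∩ D ∩ A. In each case x ∈ (D ∖ (B ∪ D)) ∪ ((A ∩ B) ∪ (D ∪ B)), so ((B ∪ D) ∩ (D ∩ B)) ∖ ((B ∪ A) ∖ B) ⊆ (D ∖ (B ∪ D)) ∪ ((A ∩ B) ∪ (D ∪ B)).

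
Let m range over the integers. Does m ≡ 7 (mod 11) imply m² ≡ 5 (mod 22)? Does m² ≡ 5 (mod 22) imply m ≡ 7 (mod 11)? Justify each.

Forward direction. This fails: take m = 18. Then 18 ≡ 7 (mod 11), but 18² = 324 ≡ 16 (mod 22), not 5.

Converse. This fails: take m = 15. Then 15² = 225 ≡ 5 (mod 22), yet 15 ≡ 4 (mod 11), not 7.

Neither implication holds.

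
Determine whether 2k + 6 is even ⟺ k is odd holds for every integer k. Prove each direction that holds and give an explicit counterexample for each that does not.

Not equivalent: only (⇐) holds.

(←) Suppose k is odd. Since 2 is even, 2k is even for every k, so 2k + 6 has the same parity as 6, which is even. Hence 2k + 6 is even.

(→) This fails: take k = 6. Then 2k + 6 = 18, which is even, yet k = 6 is even, not odd.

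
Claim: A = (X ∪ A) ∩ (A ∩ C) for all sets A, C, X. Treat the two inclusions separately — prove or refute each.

Only the reverse inclusion holds.

(⊆) This inclusion fails. Take A = {1}, C = ∅, X = ∅; then 1 ∈ A but 1 ∉ (X ∪ A) ∩ (A ∩ C).

(⊇) Let x ∈ (X ∪ A) ∩ (A ∩ C). Then either x ∈ A ∩ C and x ∉ X; or x ∈ A ∩ C ∩ X. In each case x ∈ A, so (X ∪ A) ∩ (A ∩ C) ⊆ A.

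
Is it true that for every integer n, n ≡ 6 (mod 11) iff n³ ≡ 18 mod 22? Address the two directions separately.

[⇒] This fails: take n = 17. Then 17 ≡ 6 (mod 11), but 17³ = 4913 ≡ 7 (mod 22), not 18.

[⇐] Conversely, the residues r modulo 22 with r³ ≡ 18 (mod 22) are exactly {6}, and each is ≡ 6 (mod 11).

Not equivalent: only (⇐) holds.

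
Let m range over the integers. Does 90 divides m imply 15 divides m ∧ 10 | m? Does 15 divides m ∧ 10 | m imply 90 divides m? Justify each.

Only the forward direction holds.

[⇒] If 90 ∣ m, write m = 90q. Since 90 = 6·15, m = 15·(6q), so 15 ∣ m; and since 90 = 9·10, m = 10·(9q), so 10 ∣ m.

[⇐] This fails: take m = 30. Both 15 ∣ 30 and 10 ∣ 30, yet 30 is not a multiple of 90 (since 30 = 0·90 + 30), so 90 ∤ 30.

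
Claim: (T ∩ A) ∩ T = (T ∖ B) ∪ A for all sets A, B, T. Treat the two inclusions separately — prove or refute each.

Reverse inclusion. This inclusion fails. Take A = {1}, B = ∅, T = ∅; then 1 ∈ (T ∖ B) ∪ A but 1 ∉ (T ∩ A) ∩ T.

Forward inclusion. Let x ∈ (T ∩ A) ∩ T. Then either x ∈ A ∩ T and x ∉ B; or x ∈ A ∩ B ∩ T. In each case x ∈ (T ∖ B) ∪ A, so (T ∩ A) ∩ T ⊆ (T ∖ B) ∪ A.

(⊆) holds; (⊇) fails.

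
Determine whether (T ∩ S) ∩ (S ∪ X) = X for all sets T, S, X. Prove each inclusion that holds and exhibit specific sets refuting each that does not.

(⊆) This inclusion fails. Take T = {1}, S = {1}, X = ∅; then 1 ∈ (T ∩ S) ∩ (S ∪ X) but 1 ∉ X.

(⊇) This inclusion fails. Take T = ∅, S = ∅, X = {1}; then 1 ∈ X but 1 ∉ (T ∩ S) ∩ (S ∪ X).

Both inclusions fail.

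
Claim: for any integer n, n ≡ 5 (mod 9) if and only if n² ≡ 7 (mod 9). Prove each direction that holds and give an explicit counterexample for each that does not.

Forward direction. Suppose n ≡ 5 (mod 9). Write n = 9j + 5. Then (9j + 5)² = 81j² + 90j + 25 = 9(9j² + 10j + 2) + 7, so n² ≡ 7 (mod 9).

Converse. This fails: take n = 4. Then 4² = 16 ≡ 7 (mod 9), yet 4 ≡ 4 (mod 9), not 5.

(⇒) holds; (⇐) fails.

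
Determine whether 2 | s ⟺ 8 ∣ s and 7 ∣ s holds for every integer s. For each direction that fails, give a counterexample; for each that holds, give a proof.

Only the reverse direction holds.

(→) This fails: take s = 2. Certainly 2 ∣ 2, but 8 ∤ 2.

(←) Suppose 8 ∣ s and 7 ∣ s. Any common multiple of 8 and 7 is a multiple of their lcm; here gcd(8, 7) = 1, so lcm(8, 7) = 8·7 = 56, so 56 ∣ s. Since 2 ∣ 56, it follows that 2 ∣ s.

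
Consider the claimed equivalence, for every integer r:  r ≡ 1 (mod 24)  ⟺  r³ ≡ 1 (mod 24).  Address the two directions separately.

The biconditional holds.

Forward direction. Suppose r ≡ 1 (mod 24). Write r = 24j + 1. Then (24j + 1)³ = 13824j³ + 1728j² + 72j + 1 = 24(576j³ + 72j² + 3j) + 1, so r³ ≡ 1 (mod 24).

Converse. Suppose r³ ≡ 1 (mod 24). The only residue r in {0, …, 23} with r³ ≡ 1 (mod 24) is r = 1, so r ≡ 1 (mod 24).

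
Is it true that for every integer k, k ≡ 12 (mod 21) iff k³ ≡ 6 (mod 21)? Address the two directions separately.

(→) Suppose k ≡ 12 (mod 21). Write k = 21j + 12. Then (21j + 12)³ = 9261j³ + 15876j² + 9072j + 1728 = 21(441j³ + 756j² + 432j + 82) + 6, so k³ ≡ 6 (mod 21).

(←) This fails: take k = 3. Then 3³ = 27 ≡ 6 (mod 21), yet 3 ≡ 3 (mod 21), not 12.

Only the forward implication holds.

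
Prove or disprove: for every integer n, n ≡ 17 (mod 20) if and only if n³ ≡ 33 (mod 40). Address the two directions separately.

(←) The residues r modulo 40 with r³ ≡ 33 (mod 40) are exactly {17}, and each is ≡ 17 (mod 20).

(→) This fails: take n = 37. Then 37 ≡ 17 (mod 20), but 37³ = 50653 ≡ 13 (mod 40), not 33.

Not equivalent: only (⇐) holds.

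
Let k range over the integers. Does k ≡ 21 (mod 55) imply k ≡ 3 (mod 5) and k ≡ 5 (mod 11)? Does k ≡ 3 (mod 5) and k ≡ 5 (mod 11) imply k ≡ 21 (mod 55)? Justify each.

Neither implication holds.

(→) This fails: k = 21 gives 21 ≡ 21 (mod 55) but 21 ≡ 1 (mod 5), so the conjunction on the right does not hold.

(←) This fails: k = 38 satisfies both congruences on the right (38 ≡ 3 mod 5 and 38 ≡ 5 mod 11) yet 38 ≡ 38 (mod 55), not 21.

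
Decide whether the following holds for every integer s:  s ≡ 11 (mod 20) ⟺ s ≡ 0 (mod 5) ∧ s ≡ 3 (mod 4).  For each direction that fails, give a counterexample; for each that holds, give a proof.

Forward direction. This fails: s = 11 gives 11 ≡ 11 (mod 20) but 11 ≡ 1 (mod 5), so the conjunction on the right does not hold.

Converse. This fails: s = 15 satisfies both congruences on the right (15 ≡ 0 mod 5 and 15 ≡ 3 mod 4) yet 15 ≡ 15 (mod 20), not 11.

(⇒) fails and (⇐) fails.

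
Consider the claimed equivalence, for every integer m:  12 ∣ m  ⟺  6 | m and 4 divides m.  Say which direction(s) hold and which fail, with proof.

(⇒) If 12 ∣ m, write m = 12q. Since 12 = 2·6, m = 6·(2q), so 6 ∣ m; and since 12 = 3·4, m = 4·(3q), so 4 ∣ m.

(⇐) Suppose 6 ∣ m and 4 ∣ m. Any common multiple of 6 and 4 is a multiple of their lcm; here lcm(6, 4) = 6·4/gcd(6, 4) = 24/2 = 12, so 12 ∣ m.

Both directions hold; the statement is true.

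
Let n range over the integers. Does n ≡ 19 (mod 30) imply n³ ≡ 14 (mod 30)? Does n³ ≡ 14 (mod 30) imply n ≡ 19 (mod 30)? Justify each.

(⟹) This fails: take n = 19. Then 19 ≡ 19 (mod 30), but 19³ = 6859 ≡ 19 (mod 30), not 14.

(⟸) This fails: take n = 14. Then 14³ = 2744 ≡ 14 (mod 30), yet 14 ≡ 14 (mod 30), not 19.

(⇒) fails and (⇐) fails.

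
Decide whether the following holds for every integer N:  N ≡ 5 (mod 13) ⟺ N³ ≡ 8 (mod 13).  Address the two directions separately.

[⇒] Suppose N ≡ 5 (mod 13). Write N = 13j + 5. Then (13j + 5)³ = 2197j³ + 2535j² + 975j + 125 = 13(169j³ + 195j² + 75j + 9) + 8, so N³ ≡ 8 (mod 13).

[⇐] This fails: take N = 2. Then 2³ = 8 ≡ 8 (mod 13), yet 2 ≡ 2 (mod 13), not 5.

Only the forward direction holds.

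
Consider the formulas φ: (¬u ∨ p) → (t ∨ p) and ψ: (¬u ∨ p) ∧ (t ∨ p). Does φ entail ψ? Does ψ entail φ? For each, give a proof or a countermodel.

(⇒) fails; (⇐) holds.

Converse. Assume the antecedent. If p is true, (¬u ∨ p) → (t ∨ p) reduces to true regardless of the other variables. If p is false, the antecedent forces (p = F, u = F, t = T), and (¬u ∨ p) → (t ∨ p) holds there. Either way (¬u ∨ p) → (t ∨ p) holds.

Forward direction. This fails. Under p = F, u = T, t = F, the left side is true but the right side is false.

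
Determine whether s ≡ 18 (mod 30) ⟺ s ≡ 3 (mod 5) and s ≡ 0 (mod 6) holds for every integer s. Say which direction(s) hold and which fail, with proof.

Both implications hold.

(⇒) Suppose s ≡ 18 (mod 30); write s = 30j + 18. Since 5 ∣ 30, reducing mod 5 gives s ≡ 18 ≡ 3 (mod 5); since 6 ∣ 30, reducing mod 6 gives s ≡ 18 ≡ 0 (mod 6).

(⇐) Conversely, if s ≡ 3 (mod 5) and s ≡ 0 (mod 6), then by the Chinese remainder theorem s ≡ 18 (mod 30). This is exactly s ≡ 18 (mod 30).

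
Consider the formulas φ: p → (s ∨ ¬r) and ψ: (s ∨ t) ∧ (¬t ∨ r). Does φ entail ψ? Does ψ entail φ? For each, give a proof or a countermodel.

Neither implication holds.

(⟹) This fails. Under p = F, r = F, s = F, t = F, the left side is true but the right side is false.

(⟸) This fails. Under p = T, r = T, s = F, t = T, the left side is false but the right side is true.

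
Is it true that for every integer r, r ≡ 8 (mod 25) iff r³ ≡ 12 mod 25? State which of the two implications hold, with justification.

Equivalent; both directions hold.

(⟹) Suppose r ≡ 8 (mod 25). Write r = 25j + 8. Then (25j + 8)³ = 15625j³ + 15000j² + 4800j + 512 = 25(625j³ + 600j² + 192j + 20) + 12, so r³ ≡ 12 (mod 25).

(⟸) Conversely, suppose r³ ≡ 12 (mod 25). The only residue r in {0, …, 24} with r³ ≡ 12 (mod 25) is r = 8, so r ≡ 8 (mod 25).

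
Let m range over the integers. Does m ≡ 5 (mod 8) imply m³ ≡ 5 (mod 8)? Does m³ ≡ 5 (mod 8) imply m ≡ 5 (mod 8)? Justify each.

[⇒] Suppose m ≡ 5 (mod 8). Write m = 8j + 5. Then (8j + 5)³ = 512j³ + 960j² + 600j + 125 = 8(64j³ + 120j² + 75j + 15) + 5, so m³ ≡ 5 (mod 8).

[⇐] Conversely, suppose m³ ≡ 5 (mod 8). The only residue r in {0, …, 7} with r³ ≡ 5 (mod 8) is r = 5, so m ≡ 5 (mod 8).

Equivalent; both directions hold.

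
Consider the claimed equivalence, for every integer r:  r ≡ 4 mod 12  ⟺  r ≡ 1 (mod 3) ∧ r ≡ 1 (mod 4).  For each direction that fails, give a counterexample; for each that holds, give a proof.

Neither direction holds.

(⇒) This fails: r = 4 gives 4 ≡ 4 (mod 12) but 4 ≡ 0 (mod 4), so the conjunction on the right does not hold.

(⇐) This fails: r = 1 satisfies both congruences on the right (1 ≡ 1 mod 3 and 1 ≡ 1 mod 4) yet 1 ≡ 1 (mod 12), not 4.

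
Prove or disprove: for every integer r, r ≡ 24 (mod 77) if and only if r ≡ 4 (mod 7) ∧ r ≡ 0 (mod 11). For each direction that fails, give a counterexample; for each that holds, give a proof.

[⇒] This fails: r = 24 gives 24 ≡ 24 (mod 77) but 24 ≡ 3 (mod 7), so the conjunction on the right does not hold.

[⇐] This fails: r = 11 satisfies both congruences on the right (11 ≡ 4 mod 7 and 11 ≡ 0 mod 11) yet 11 ≡ 11 (mod 77), not 24.

Neither implication holds.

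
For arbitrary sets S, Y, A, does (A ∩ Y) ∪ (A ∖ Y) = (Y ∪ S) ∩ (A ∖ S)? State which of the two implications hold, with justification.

Reverse inclusion. Let x ∈ (Y ∪ S) ∩ (A ∖ S). Then x ∈ Y ∩ A and x ∉ S, from which x ∈ (A ∩ Y) ∪ (A ∖ Y).

Forward inclusion. This inclusion fails. Take S = ∅, Y = ∅, A = {1}; then 1 ∈ (A ∩ Y) ∪ (A ∖ Y) but 1 ∉ (Y ∪ S) ∩ (A ∖ S).

(⊆) fails; (⊇) holds.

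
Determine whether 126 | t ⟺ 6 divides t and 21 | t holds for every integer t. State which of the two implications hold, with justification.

The forward direction holds; the converse fails.

(←) This fails: take t = 42. Both 6 ∣ 42 and 21 ∣ 42, yet 42 is not a multiple of 126 (since 42 = 0·126 + 42), so 126 ∤ 42.

(→) If 126 ∣ t, write t = 126q. Since 126 = 21·6, t = 6·(21q), so 6 ∣ t; and since 126 = 6·21, t = 21·(6q), so 21 ∣ t.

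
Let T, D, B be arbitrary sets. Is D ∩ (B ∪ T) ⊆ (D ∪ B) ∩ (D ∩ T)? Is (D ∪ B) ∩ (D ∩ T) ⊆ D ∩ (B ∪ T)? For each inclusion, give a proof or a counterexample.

The sets are not equal: only the reverse inclusion holds.

(⊆) This inclusion fails. Take T = ∅, D = {1}, B = {1}; then 1 ∈ D ∩ (B ∪ T) but 1 ∉ (D ∪ B) ∩ (D ∩ T).

(⊇) Let x ∈ (D ∪ B) ∩ (D ∩ T). Then either x ∈ T ∩ D and x ∉ B; or x ∈ T ∩ D ∩ B. In each case x ∈ D ∩ (B ∪ T), so (D ∪ B) ∩ (D ∩ T) ⊆ D ∩ (B ∪ T).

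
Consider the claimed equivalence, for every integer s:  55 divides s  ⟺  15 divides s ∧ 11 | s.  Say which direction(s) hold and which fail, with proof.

Only the reverse direction holds.

[⇒] This fails: take s = 55. Certainly 55 ∣ 55, but 15 ∤ 55.

[⇐] Suppose 15 ∣ s and 11 ∣ s. Any common multiple of 15 and 11 is a multiple of their lcm; here gcd(15, 11) = 1, so lcm(15, 11) = 15·11 = 165, so 165 ∣ s. Since 55 ∣ 165, it follows that 55 ∣ s.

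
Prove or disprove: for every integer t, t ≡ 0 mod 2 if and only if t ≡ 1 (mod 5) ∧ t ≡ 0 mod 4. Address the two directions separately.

The forward direction fails; the converse holds.

(⇒) This fails: t = 0 gives 0 ≡ 0 (mod 2) but 0 ≡ 0 (mod 5), so the conjunction on the right does not hold.

(⇐) Conversely, if t ≡ 1 (mod 5) and t ≡ 0 (mod 4), then by the Chinese remainder theorem t ≡ 16 (mod 20). Since 16 ≡ 0 (mod 2) and 2 ∣ 20, we get t ≡ 0 (mod 2).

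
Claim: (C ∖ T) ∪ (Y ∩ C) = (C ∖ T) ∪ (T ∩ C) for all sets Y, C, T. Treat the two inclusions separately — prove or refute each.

Forward inclusion. Let x ∈ (C ∖ T) ∪ (Y ∩ C). Then either x ∈ C and x ∉ Y, T; or x ∈ Y ∩ C and x ∉ T; or x ∈ Y ∩ C ∩ T. In each case x ∈ (C ∖ T) ∪ (T ∩ C), so (C ∖ T) ∪ (Y ∩ C) ⊆ (C ∖ T) ∪ (T ∩ C).

Reverse inclusion. This inclusion fails. Take Y = ∅, C = {1}, T = {1}; then 1 ∈ (C ∖ T) ∪ (T ∩ C) but 1 ∉ (C ∖ T) ∪ (Y ∩ C).

Only the forward inclusion holds.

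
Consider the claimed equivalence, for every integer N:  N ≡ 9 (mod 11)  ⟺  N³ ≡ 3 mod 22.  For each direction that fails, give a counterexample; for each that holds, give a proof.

Only the converse holds.

[⇐] The residues r modulo 22 with r³ ≡ 3 (mod 22) are exactly {9}, and each is ≡ 9 (mod 11).

[⇒] This fails: take N = 20. Then 20 ≡ 9 (mod 11), but 20³ = 8000 ≡ 14 (mod 22), not 3.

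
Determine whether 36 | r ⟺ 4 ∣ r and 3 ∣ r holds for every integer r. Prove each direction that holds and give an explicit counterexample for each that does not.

(⇐) This fails: take r = 12. Both 4 ∣ 12 and 3 ∣ 12, yet 12 is not a multiple of 36 (since 12 = 0·36 + 12), so 36 ∤ 12.

(⇒) If 36 ∣ r, write r = 36q. Since 36 = 9·4, r = 4·(9q), so 4 ∣ r; and since 36 = 12·3, r = 3·(12q), so 3 ∣ r.

Only the forward direction holds.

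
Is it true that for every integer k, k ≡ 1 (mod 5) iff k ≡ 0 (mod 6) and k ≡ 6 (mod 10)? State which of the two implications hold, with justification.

Converse. If k ≡ 0 (mod 6) and k ≡ 6 (mod 10), then by the Chinese remainder theorem k ≡ 6 (mod 30). Since 6 ≡ 1 (mod 5) and 5 ∣ 30, we get k ≡ 1 (mod 5).

Forward direction. This fails: k = 1 gives 1 ≡ 1 (mod 5) but 1 ≡ 1 (mod 6), so the conjunction on the right does not hold.

The forward direction fails; the converse holds.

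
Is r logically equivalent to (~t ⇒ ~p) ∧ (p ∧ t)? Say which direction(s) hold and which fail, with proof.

(⇒) fails and (⇐) fails.

(⇒) This fails. Under p = F, r = T, t = F, the left side is true but the right side is false.

(⇐) This fails. Under p = T, r = F, t = T, the left side is false but the right side is true.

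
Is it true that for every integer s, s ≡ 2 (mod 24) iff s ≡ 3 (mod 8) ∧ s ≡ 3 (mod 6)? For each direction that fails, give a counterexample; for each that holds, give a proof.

Neither direction holds.

(⟹) This fails: s = 2 gives 2 ≡ 2 (mod 24) but 2 ≡ 2 (mod 8), so the conjunction on the right does not hold.

(⟸) This fails: s = 3 satisfies both congruences on the right (3 ≡ 3 mod 8 and 3 ≡ 3 mod 6) yet 3 ≡ 3 (mod 24), not 2.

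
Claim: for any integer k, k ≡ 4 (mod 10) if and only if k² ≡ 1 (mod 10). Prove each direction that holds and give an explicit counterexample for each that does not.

(⇒) fails and (⇐) fails.

(⇒) This fails: take k = 4. Then 4 ≡ 4 (mod 10), but 4² = 16 ≡ 6 (mod 10), not 1.

(⇐) This fails: take k = 1. Then 1² = 1 ≡ 1 (mod 10), yet 1 ≡ 1 (mod 10), not 4.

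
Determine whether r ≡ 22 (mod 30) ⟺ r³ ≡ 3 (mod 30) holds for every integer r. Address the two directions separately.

Both directions fail.

(⟹) This fails: take r = 22. Then 22 ≡ 22 (mod 30), but 22³ = 10648 ≡ 28 (mod 30), not 3.

(⟸) This fails: take r = 27. Then 27³ = 19683 ≡ 3 (mod 30), yet 27 ≡ 27 (mod 30), not 22.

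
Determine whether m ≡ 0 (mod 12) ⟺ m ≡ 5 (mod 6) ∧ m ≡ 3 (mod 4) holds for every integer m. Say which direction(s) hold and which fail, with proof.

[⇒] This fails: m = 0 gives 0 ≡ 0 (mod 12) but 0 ≡ 0 (mod 6), so the conjunction on the right does not hold.

[⇐] This fails: m = 11 satisfies both congruences on the right (11 ≡ 5 mod 6 and 11 ≡ 3 mod 4) yet 11 ≡ 11 (mod 12), not 0.

(⇒) fails and (⇐) fails.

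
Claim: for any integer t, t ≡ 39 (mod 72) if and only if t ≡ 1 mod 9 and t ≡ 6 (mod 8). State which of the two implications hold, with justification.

Forward direction. This fails: t = 39 gives 39 ≡ 39 (mod 72) but 39 ≡ 3 (mod 9), so the conjunction on the right does not hold.

Converse. This fails: t = 46 satisfies both congruences on the right (46 ≡ 1 mod 9 and 46 ≡ 6 mod 8) yet 46 ≡ 46 (mod 72), not 39.

Neither direction holds.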